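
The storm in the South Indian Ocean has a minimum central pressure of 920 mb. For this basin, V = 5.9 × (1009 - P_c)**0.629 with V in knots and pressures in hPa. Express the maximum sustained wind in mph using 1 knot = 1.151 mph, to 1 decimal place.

ΔP = 1009 − 920 = 89 mb.
V ≈ 5.9 × 89^0.629 = 5.9 × 16.833 ≈ 99.316 kt.
99.316 × 1.151 ≈ 114.31 mph → 114.3 mph.

114.3 mph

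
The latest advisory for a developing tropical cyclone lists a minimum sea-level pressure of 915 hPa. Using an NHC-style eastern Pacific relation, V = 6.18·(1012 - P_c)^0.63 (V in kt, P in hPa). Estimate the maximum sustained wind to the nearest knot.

110 kt

ΔP = 1012 − 915 = 97 hPa.
97^0.63 ≈ 17.851.
V ≈ 6.18 × 17.851 ≈ 110.3 kt.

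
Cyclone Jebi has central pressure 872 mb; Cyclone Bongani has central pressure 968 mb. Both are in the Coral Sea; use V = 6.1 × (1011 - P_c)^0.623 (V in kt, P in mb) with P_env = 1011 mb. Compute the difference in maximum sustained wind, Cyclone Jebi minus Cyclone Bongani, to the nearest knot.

Cyclone Jebi: ΔP = 139; V ≈ 6.1 × 139^0.623 ≈ 131.96 kt.
Cyclone Bongani: ΔP = 43; V ≈ 6.1 × 43^0.623 ≈ 63.53 kt.
Difference ≈ 131.96 − 63.53 = 68.43 → 68 kt.

68 kt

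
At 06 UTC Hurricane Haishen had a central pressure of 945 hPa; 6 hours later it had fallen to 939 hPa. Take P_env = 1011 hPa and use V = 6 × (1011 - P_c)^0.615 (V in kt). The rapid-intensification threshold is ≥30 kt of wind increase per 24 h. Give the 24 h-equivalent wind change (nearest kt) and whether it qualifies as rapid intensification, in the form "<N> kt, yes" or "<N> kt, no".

V₁: ΔP = 66, V ≈ 6 × 66^0.615 ≈ 78.92 kt.
V₂: ΔP = 72, V ≈ 6 × 72^0.615 ≈ 83.26 kt.
ΔV over 6 h = 4.34 kt → 24 h equivalent = 4.34 × 24/6 ≈ 17.36 kt.
17 kt < 30 kt ⇒ not rapid intensification.

17 kt, no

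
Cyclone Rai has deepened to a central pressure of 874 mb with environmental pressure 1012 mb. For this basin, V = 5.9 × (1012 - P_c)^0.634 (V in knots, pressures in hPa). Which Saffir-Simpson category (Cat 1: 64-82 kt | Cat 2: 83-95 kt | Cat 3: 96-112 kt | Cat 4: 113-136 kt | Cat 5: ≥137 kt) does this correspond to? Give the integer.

ΔP = 1012 − 874 = 138 mb.
V ≈ 5.9 × 138^0.634 = 5.9 × 22.73 ≈ 134 kt.
134 kt falls in the Category 4 band.

4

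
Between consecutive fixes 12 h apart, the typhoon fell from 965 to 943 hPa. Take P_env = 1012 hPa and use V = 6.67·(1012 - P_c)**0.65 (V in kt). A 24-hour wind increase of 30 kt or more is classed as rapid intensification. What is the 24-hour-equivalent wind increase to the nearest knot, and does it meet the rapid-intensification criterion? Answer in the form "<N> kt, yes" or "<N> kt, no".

46 kt, yes

V₁: ΔP = 47, V ≈ 6.67 × 47^0.65 ≈ 81.47 kt.
V₂: ΔP = 69, V ≈ 6.67 × 69^0.65 ≈ 104.56 kt.
ΔV over 12 h = 23.09 kt → 24 h equivalent = 23.09 × 24/12 ≈ 46.18 kt.
46 kt ≥ 30 kt ⇒ rapid intensification.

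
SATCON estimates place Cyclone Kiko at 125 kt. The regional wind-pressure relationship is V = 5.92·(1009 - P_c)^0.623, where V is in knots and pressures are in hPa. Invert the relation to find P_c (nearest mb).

ΔP = (V / 5.92)^(1/0.623) = (125/5.92)^1.605.
125/5.92 = 21.115; 21.115^1.605 ≈ 133.70 mb.
P_c = 1009 − 133.70 = 875.30 ≈ 875 mb.

875 mb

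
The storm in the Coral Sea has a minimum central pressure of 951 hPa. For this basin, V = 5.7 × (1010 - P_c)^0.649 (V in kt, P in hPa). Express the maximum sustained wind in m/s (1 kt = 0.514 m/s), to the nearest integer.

ΔP = 1010 − 951 = 59 hPa.
V ≈ 5.7 × 59^0.649 = 5.7 × 14.102 ≈ 80.382 kt.
80.382 × 0.514 ≈ 41.32 m/s → 41 m/s.

41 m/s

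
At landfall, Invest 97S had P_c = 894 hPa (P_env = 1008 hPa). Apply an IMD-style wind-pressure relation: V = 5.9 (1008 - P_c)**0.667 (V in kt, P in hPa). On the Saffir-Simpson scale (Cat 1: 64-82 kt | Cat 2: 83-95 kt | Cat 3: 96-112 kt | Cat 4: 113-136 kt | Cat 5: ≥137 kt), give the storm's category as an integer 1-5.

ΔP = 1008 − 894 = 114 hPa.
V ≈ 5.9 × 114^0.667 = 5.9 × 23.55 ≈ 139 kt.
139 kt falls in the Category 5 band.

5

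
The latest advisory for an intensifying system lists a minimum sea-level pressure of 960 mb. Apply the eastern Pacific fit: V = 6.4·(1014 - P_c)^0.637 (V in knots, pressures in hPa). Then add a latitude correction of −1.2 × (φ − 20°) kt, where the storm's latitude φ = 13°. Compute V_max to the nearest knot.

ΔP = 1014 − 960 = 54 mb.
54^0.637 ≈ 12.692.
V ≈ 6.4 × 12.692 ≈ 81.2 kt.
Latitude correction: −1.2 × (13 − 20) = 8.4 kt.
Corrected V ≈ 89.6 kt → 90 kt.

90 kt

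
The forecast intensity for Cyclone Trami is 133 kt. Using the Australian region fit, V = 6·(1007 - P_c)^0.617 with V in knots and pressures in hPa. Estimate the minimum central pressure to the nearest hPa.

ΔP = (V / 6)^(1/0.617) = (133/6)^1.621.
133/6 = 22.167; 22.167^1.621 ≈ 151.72 hPa.
P_c = 1007 − 151.72 = 855.28 ≈ 855 hPa.

855 hPa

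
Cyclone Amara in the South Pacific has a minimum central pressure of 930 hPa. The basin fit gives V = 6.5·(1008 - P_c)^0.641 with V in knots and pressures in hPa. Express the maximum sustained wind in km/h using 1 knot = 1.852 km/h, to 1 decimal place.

ΔP = 1008 − 930 = 78 hPa.
V ≈ 6.5 × 78^0.641 = 6.5 × 16.324 ≈ 106.107 kt.
106.107 × 1.852 ≈ 196.51 km/h → 196.5 km/h.

196.5 km/h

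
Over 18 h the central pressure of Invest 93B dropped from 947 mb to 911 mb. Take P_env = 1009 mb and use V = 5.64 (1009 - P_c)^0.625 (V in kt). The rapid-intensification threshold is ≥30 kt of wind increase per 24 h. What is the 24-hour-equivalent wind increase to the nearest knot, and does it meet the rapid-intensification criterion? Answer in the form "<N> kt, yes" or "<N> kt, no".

V₁: ΔP = 62, V ≈ 5.64 × 62^0.625 ≈ 74.39 kt.
V₂: ΔP = 98, V ≈ 5.64 × 98^0.625 ≈ 99.04 kt.
ΔV over 18 h = 24.65 kt → 24 h equivalent = 24.65 × 24/18 ≈ 32.87 kt.
33 kt ≥ 30 kt ⇒ rapid intensification.

33 kt, yes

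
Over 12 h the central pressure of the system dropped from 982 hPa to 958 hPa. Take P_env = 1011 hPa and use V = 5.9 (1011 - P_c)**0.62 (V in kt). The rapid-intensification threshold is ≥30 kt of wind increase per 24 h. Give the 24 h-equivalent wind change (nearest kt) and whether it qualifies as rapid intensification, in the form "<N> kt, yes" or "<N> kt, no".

43 kt, yes

V₁: ΔP = 29, V ≈ 5.9 × 29^0.62 ≈ 47.59 kt.
V₂: ΔP = 53, V ≈ 5.9 × 53^0.62 ≈ 69.17 kt.
ΔV over 12 h = 21.58 kt → 24 h equivalent = 21.58 × 24/12 ≈ 43.16 kt.
43 kt ≥ 30 kt ⇒ rapid intensification.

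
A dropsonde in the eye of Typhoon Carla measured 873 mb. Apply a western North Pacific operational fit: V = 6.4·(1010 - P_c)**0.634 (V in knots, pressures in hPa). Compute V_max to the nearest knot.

145 kt

ΔP = 1010 − 873 = 137 mb.
137^0.634 ≈ 22.630.
V ≈ 6.4 × 22.630 ≈ 144.8 kt.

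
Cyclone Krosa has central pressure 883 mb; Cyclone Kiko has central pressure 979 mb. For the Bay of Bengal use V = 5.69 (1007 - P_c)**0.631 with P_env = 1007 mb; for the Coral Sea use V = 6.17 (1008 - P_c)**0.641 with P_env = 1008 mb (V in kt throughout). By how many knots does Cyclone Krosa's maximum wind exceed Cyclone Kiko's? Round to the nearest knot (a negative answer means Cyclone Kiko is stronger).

66 kt

Cyclone Krosa: ΔP = 124; V ≈ 5.69 × 124^0.631 ≈ 119.14 kt.
Cyclone Kiko: ΔP = 29; V ≈ 6.17 × 29^0.641 ≈ 53.42 kt.
Difference ≈ 119.14 − 53.42 = 65.72 → 66 kt.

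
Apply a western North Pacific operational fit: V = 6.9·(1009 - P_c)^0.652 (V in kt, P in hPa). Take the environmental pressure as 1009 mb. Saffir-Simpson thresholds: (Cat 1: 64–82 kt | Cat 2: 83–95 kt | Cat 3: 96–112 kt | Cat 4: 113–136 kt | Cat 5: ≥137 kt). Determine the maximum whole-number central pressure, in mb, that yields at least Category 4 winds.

Category 4 begins at V = 113 kt.
Required ΔP = (113/6.9)^(1/0.652) = 16.377^1.534 ≈ 72.83 mb.
P_c ≤ 1009 − 72.83 = 936.17, so the highest integer P_c is 936 mb.

936 mb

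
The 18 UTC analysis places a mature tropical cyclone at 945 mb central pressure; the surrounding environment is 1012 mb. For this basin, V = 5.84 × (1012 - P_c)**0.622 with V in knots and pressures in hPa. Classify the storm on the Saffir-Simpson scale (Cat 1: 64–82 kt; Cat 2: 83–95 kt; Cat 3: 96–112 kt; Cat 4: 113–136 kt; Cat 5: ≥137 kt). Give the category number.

ΔP = 1012 − 945 = 67 mb.
V ≈ 5.84 × 67^0.622 = 5.84 × 13.67 ≈ 80 kt.
80 kt falls in the Category 1 band.

1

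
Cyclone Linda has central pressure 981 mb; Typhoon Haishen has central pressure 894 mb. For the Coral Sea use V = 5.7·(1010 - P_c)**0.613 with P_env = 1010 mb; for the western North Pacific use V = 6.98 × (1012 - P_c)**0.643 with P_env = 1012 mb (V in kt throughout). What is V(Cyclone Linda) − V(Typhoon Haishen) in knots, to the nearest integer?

Cyclone Linda: ΔP = 29; V ≈ 5.7 × 29^0.613 ≈ 44.91 kt.
Typhoon Haishen: ΔP = 118; V ≈ 6.98 × 118^0.643 ≈ 149.99 kt.
Difference ≈ 44.91 − 149.99 = -105.08 → -105 kt.

-105 kt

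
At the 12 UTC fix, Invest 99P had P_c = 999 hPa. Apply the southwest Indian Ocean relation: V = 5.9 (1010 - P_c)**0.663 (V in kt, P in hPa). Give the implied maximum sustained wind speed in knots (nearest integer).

29 kt

ΔP = 1010 − 999 = 11 hPa.
11^0.663 ≈ 4.903.
V ≈ 5.9 × 4.903 ≈ 28.9 kt.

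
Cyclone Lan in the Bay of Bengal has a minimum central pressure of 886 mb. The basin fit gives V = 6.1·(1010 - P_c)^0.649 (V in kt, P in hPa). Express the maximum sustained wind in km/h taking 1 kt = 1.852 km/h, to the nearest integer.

258 km/h

ΔP = 1010 − 886 = 124 mb.
V ≈ 6.1 × 124^0.649 = 6.1 × 22.837 ≈ 139.303 kt.
139.303 × 1.852 ≈ 257.99 km/h → 258 km/h.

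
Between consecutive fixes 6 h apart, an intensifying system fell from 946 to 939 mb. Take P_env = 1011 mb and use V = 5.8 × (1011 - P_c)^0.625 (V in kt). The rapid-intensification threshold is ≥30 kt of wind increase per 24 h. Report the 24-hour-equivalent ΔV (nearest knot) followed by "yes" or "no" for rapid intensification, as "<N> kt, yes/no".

V₁: ΔP = 65, V ≈ 5.8 × 65^0.625 ≈ 78.80 kt.
V₂: ΔP = 72, V ≈ 5.8 × 72^0.625 ≈ 84.00 kt.
ΔV over 6 h = 5.20 kt → 24 h equivalent = 5.20 × 24/6 ≈ 20.80 kt.
21 kt < 30 kt ⇒ not rapid intensification.

21 kt, no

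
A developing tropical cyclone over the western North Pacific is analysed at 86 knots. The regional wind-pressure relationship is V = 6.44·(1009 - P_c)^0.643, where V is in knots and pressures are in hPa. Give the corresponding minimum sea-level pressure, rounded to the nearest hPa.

953 hPa

ΔP = (V / 6.44)^(1/0.643) = (86/6.44)^1.555.
86/6.44 = 13.354; 13.354^1.555 ≈ 56.31 hPa.
P_c = 1009 − 56.31 = 952.69 ≈ 953 hPa.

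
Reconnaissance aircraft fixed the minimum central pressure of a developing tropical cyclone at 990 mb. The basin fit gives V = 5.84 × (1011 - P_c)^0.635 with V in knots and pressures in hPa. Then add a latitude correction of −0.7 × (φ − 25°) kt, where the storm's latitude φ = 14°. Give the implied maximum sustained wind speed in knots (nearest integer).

ΔP = 1011 − 990 = 21 mb.
21^0.635 ≈ 6.912.
V ≈ 5.84 × 6.912 ≈ 40.4 kt.
Latitude correction: −0.7 × (14 − 25) = 7.7 kt.
Corrected V ≈ 48.1 kt → 48 kt.

48 kt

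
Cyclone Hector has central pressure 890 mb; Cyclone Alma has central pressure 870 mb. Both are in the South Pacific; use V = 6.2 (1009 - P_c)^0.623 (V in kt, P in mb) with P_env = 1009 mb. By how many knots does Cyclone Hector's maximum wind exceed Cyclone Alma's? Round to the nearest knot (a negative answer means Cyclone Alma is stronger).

Cyclone Hector: ΔP = 119; V ≈ 6.2 × 119^0.623 ≈ 121.75 kt.
Cyclone Alma: ΔP = 139; V ≈ 6.2 × 139^0.623 ≈ 134.12 kt.
Difference ≈ 121.75 − 134.12 = -12.37 → -12 kt.

-12 kt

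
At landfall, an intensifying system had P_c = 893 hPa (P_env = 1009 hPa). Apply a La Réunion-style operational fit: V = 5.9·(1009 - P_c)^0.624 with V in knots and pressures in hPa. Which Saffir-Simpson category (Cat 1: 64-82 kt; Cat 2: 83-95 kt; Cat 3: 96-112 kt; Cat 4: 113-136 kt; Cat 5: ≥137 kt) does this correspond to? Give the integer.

4

ΔP = 1009 − 893 = 116 hPa.
V ≈ 5.9 × 116^0.624 = 5.9 × 19.42 ≈ 115 kt.
115 kt falls in the Category 4 band.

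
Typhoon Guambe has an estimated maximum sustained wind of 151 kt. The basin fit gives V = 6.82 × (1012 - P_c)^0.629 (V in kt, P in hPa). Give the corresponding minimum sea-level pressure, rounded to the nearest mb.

ΔP = (V / 6.82)^(1/0.629) = (151/6.82)^1.590.
151/6.82 = 22.141; 22.141^1.590 ≈ 137.60 mb.
P_c = 1012 − 137.60 = 874.40 ≈ 874 mb.

874 mb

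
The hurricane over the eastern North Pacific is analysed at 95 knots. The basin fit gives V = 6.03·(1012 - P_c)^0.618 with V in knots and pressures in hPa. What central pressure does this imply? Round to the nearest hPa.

925 hPa

ΔP = (V / 6.03)^(1/0.618) = (95/6.03)^1.618.
95/6.03 = 15.755; 15.755^1.618 ≈ 86.61 hPa.
P_c = 1012 − 86.61 = 925.39 ≈ 925 hPa.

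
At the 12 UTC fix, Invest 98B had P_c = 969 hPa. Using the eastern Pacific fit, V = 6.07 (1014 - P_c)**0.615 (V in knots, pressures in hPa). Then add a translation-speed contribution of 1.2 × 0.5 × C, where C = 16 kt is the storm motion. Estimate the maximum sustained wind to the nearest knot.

ΔP = 1014 − 969 = 45 hPa.
45^0.615 ≈ 10.393.
V ≈ 6.07 × 10.393 ≈ 63.1 kt.
Translation term: 1.2 × 0.5 × 16 = 9.6 kt.
Corrected V ≈ 72.7 kt → 73 kt.

73 kt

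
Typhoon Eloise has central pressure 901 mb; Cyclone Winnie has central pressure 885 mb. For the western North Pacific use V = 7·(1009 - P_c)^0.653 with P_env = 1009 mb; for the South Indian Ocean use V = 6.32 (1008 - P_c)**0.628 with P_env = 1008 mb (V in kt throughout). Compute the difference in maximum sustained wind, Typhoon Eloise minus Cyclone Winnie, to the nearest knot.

19 kt

Typhoon Eloise: ΔP = 108; V ≈ 7 × 108^0.653 ≈ 148.91 kt.
Cyclone Winnie: ΔP = 123; V ≈ 6.32 × 123^0.628 ≈ 129.77 kt.
Difference ≈ 148.91 − 129.77 = 19.14 → 19 kt.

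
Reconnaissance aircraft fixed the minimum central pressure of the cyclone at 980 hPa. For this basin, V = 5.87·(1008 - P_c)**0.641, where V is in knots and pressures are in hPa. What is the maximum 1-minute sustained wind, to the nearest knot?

ΔP = 1008 − 980 = 28 hPa.
28^0.641 ≈ 8.465.
V ≈ 5.87 × 8.465 ≈ 49.7 kt.

50 kt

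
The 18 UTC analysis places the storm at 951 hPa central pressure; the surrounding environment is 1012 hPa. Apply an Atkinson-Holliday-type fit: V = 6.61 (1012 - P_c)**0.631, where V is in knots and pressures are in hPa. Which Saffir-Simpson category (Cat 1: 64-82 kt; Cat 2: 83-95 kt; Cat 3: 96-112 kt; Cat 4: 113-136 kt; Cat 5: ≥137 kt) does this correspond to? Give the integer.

2

ΔP = 1012 − 951 = 61 hPa.
V ≈ 6.61 × 61^0.631 = 6.61 × 13.38 ≈ 88 kt.
88 kt falls in the Category 2 band.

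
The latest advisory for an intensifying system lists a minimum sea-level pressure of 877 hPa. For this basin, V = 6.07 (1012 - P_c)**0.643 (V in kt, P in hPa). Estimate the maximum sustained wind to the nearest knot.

142 kt

ΔP = 1012 − 877 = 135 hPa.
135^0.643 ≈ 23.432.
V ≈ 6.07 × 23.432 ≈ 142.2 kt.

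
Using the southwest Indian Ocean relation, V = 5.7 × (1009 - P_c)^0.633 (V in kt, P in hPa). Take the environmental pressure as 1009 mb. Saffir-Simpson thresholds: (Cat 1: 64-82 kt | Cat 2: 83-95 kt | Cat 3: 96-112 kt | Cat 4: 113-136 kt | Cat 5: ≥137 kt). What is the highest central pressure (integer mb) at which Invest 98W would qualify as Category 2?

940 mb

Category 2 begins at V = 83 kt.
Required ΔP = (83/5.7)^(1/0.633) = 14.561^1.580 ≈ 68.80 mb.
P_c ≤ 1009 − 68.80 = 940.20, so the highest integer P_c is 940 mb.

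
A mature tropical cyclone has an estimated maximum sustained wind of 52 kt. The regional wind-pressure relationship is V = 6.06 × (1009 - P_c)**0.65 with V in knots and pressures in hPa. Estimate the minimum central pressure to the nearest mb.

982 mb

ΔP = (V / 6.06)^(1/0.65) = (52/6.06)^1.538.
52/6.06 = 8.581; 8.581^1.538 ≈ 27.30 mb.
P_c = 1009 − 27.30 = 981.70 ≈ 982 mb.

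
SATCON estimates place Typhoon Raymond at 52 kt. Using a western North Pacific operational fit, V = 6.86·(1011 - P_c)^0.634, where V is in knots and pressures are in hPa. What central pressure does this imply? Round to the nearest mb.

ΔP = (V / 6.86)^(1/0.634) = (52/6.86)^1.577.
52/6.86 = 7.580; 7.580^1.577 ≈ 24.41 mb.
P_c = 1011 − 24.41 = 986.59 ≈ 987 mb.

987 mb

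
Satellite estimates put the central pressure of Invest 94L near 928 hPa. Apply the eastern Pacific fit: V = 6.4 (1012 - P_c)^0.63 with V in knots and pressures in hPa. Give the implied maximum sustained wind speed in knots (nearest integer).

ΔP = 1012 − 928 = 84 hPa.
84^0.63 ≈ 16.304.
V ≈ 6.4 × 16.304 ≈ 104.3 kt.

104 kt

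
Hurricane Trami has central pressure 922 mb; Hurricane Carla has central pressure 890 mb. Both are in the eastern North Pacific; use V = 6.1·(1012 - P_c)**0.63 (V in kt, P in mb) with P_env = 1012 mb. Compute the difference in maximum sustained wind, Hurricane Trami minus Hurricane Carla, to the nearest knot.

-22 kt

Hurricane Trami: ΔP = 90; V ≈ 6.1 × 90^0.63 ≈ 103.87 kt.
Hurricane Carla: ΔP = 122; V ≈ 6.1 × 122^0.63 ≈ 125.82 kt.
Difference ≈ 103.87 − 125.82 = -21.95 → -22 kt.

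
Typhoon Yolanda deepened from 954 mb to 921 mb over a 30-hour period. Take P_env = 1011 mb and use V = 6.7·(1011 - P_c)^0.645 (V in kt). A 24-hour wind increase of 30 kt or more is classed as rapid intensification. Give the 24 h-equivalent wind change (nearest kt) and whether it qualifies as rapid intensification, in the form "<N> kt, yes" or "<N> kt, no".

V₁: ΔP = 57, V ≈ 6.7 × 57^0.645 ≈ 90.91 kt.
V₂: ΔP = 90, V ≈ 6.7 × 90^0.645 ≈ 122.06 kt.
ΔV over 30 h = 31.15 kt → 24 h equivalent = 31.15 × 24/30 ≈ 24.92 kt.
25 kt < 30 kt ⇒ not rapid intensification.

25 kt, no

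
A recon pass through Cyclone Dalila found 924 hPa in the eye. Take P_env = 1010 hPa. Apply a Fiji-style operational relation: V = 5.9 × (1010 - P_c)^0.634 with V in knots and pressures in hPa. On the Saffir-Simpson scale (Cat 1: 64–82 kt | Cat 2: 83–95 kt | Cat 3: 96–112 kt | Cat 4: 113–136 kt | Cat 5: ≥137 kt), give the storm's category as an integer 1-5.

ΔP = 1010 − 924 = 86 hPa.
V ≈ 5.9 × 86^0.634 = 5.9 × 16.85 ≈ 99 kt.
99 kt falls in the Category 3 band.

3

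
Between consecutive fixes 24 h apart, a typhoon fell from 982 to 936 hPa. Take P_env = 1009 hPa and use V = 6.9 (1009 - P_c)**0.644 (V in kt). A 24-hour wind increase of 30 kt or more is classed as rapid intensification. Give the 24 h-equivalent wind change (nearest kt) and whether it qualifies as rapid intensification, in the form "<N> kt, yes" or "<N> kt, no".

52 kt, yes

V₁: ΔP = 27, V ≈ 6.9 × 27^0.644 ≈ 57.63 kt.
V₂: ΔP = 73, V ≈ 6.9 × 73^0.644 ≈ 109.35 kt.
ΔV over 24 h = 51.72 kt → 24 h equivalent = 51.72 × 24/24 ≈ 51.72 kt.
52 kt ≥ 30 kt ⇒ rapid intensification.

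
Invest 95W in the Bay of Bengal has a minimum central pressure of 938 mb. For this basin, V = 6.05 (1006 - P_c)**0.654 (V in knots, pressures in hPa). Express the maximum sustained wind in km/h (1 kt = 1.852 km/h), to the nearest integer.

177 km/h

ΔP = 1006 − 938 = 68 mb.
V ≈ 6.05 × 68^0.654 = 6.05 × 15.793 ≈ 95.547 kt.
95.547 × 1.852 ≈ 176.95 km/h → 177 km/h.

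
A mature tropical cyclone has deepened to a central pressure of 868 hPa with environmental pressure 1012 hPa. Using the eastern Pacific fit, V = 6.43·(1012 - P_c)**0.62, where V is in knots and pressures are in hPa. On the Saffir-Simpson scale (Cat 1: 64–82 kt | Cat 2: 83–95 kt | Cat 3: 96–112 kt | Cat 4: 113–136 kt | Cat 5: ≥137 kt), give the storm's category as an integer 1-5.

ΔP = 1012 − 868 = 144 hPa.
V ≈ 6.43 × 144^0.62 = 6.43 × 21.79 ≈ 140 kt.
140 kt falls in the Category 5 band.

5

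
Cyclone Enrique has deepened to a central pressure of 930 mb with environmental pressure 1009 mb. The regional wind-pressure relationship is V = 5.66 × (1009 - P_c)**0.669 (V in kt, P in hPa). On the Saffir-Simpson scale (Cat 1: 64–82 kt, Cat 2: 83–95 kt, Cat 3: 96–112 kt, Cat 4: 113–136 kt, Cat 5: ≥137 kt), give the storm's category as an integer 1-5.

3

ΔP = 1009 − 930 = 79 mb.
V ≈ 5.66 × 79^0.669 = 5.66 × 18.60 ≈ 105 kt.
105 kt falls in the Category 3 band.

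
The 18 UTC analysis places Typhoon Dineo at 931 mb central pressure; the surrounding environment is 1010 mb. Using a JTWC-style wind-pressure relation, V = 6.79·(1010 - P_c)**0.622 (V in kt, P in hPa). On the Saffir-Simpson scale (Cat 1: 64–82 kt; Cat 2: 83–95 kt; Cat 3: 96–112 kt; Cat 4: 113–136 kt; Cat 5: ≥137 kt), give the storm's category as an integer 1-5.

3

ΔP = 1010 − 931 = 79 mb.
V ≈ 6.79 × 79^0.622 = 6.79 × 15.15 ≈ 103 kt.
103 kt falls in the Category 3 band.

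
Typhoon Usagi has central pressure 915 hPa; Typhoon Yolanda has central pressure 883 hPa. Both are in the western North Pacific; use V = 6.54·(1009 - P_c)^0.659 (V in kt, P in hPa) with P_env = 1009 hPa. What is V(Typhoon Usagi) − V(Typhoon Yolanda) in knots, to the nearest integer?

Typhoon Usagi: ΔP = 94; V ≈ 6.54 × 94^0.659 ≈ 130.58 kt.
Typhoon Yolanda: ΔP = 126; V ≈ 6.54 × 126^0.659 ≈ 158.39 kt.
Difference ≈ 130.58 − 158.39 = -27.81 → -28 kt.

-28 kt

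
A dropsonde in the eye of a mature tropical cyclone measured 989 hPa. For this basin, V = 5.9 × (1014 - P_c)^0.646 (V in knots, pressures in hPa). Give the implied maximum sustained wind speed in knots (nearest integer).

ΔP = 1014 − 989 = 25 hPa.
25^0.646 ≈ 8.000.
V ≈ 5.9 × 8.000 ≈ 47.2 kt.

47 kt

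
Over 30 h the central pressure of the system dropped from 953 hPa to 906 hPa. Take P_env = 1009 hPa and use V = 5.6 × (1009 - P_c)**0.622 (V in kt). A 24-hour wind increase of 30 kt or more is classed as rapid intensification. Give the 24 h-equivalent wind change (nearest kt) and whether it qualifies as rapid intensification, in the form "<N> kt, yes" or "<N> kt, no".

25 kt, no

V₁: ΔP = 56, V ≈ 5.6 × 56^0.622 ≈ 68.48 kt.
V₂: ΔP = 103, V ≈ 5.6 × 103^0.622 ≈ 100.04 kt.
ΔV over 30 h = 31.56 kt → 24 h equivalent = 31.56 × 24/30 ≈ 25.25 kt.
25 kt < 30 kt ⇒ not rapid intensification.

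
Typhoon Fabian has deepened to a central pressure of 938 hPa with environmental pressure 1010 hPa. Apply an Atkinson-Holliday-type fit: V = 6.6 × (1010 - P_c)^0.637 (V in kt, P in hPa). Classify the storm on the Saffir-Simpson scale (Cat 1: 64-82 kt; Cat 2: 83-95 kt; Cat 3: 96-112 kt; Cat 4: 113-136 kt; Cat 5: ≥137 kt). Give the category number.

3

ΔP = 1010 − 938 = 72 hPa.
V ≈ 6.6 × 72^0.637 = 6.6 × 15.24 ≈ 101 kt.
101 kt falls in the Category 3 band.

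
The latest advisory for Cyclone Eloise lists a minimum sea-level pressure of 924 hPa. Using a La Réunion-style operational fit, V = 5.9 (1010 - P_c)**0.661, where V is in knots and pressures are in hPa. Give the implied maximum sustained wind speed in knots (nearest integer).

ΔP = 1010 − 924 = 86 hPa.
86^0.661 ≈ 18.998.
V ≈ 5.9 × 18.998 ≈ 112.1 kt.

112 kt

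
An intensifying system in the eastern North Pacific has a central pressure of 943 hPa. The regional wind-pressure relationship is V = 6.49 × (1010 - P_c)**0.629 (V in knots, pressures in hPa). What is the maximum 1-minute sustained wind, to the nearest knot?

ΔP = 1010 − 943 = 67 hPa.
67^0.629 ≈ 14.080.
V ≈ 6.49 × 14.080 ≈ 91.4 kt.

91 kt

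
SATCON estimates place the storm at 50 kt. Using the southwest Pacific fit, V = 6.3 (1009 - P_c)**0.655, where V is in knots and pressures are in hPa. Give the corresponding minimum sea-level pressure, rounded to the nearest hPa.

985 hPa

ΔP = (V / 6.3)^(1/0.655) = (50/6.3)^1.527.
50/6.3 = 7.937; 7.937^1.527 ≈ 23.63 hPa.
P_c = 1009 − 23.63 = 985.37 ≈ 985 hPa.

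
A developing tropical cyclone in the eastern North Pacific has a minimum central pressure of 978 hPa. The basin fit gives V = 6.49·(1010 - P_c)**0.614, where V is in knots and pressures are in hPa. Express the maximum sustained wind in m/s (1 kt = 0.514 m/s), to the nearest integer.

28 m/s

ΔP = 1010 − 978 = 32 hPa.
V ≈ 6.49 × 32^0.614 = 6.49 × 8.398 ≈ 54.501 kt.
54.501 × 0.514 ≈ 28.01 m/s → 28 m/s.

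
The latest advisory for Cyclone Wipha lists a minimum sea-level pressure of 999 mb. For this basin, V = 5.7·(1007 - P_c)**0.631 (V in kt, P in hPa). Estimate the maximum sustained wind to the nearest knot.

ΔP = 1007 − 999 = 8 mb.
8^0.631 ≈ 3.714.
V ≈ 5.7 × 3.714 ≈ 21.2 kt.

21 kt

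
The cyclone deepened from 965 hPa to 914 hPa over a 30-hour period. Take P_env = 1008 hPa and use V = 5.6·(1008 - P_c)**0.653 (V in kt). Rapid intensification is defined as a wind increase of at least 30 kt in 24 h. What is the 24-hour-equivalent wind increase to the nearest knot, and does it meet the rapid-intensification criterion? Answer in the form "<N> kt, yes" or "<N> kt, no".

35 kt, yes

V₁: ΔP = 43, V ≈ 5.6 × 43^0.653 ≈ 65.29 kt.
V₂: ΔP = 94, V ≈ 5.6 × 94^0.653 ≈ 108.80 kt.
ΔV over 30 h = 43.51 kt → 24 h equivalent = 43.51 × 24/30 ≈ 34.81 kt.
35 kt ≥ 30 kt ⇒ rapid intensification.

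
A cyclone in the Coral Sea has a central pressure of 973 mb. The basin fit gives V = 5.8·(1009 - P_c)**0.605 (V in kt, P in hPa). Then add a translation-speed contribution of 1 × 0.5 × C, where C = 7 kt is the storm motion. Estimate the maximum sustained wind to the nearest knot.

ΔP = 1009 − 973 = 36 mb.
36^0.605 ≈ 8.741.
V ≈ 5.8 × 8.741 ≈ 50.7 kt.
Translation term: 1 × 0.5 × 7 = 3.5 kt.
Corrected V ≈ 54.2 kt → 54 kt.

54 kt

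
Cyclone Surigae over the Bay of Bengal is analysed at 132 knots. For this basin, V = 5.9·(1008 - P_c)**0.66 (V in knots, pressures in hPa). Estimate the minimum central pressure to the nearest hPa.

ΔP = (V / 5.9)^(1/0.66) = (132/5.9)^1.515.
132/5.9 = 22.373; 22.373^1.515 ≈ 110.93 hPa.
P_c = 1008 − 110.93 = 897.07 ≈ 897 hPa.

897 hPa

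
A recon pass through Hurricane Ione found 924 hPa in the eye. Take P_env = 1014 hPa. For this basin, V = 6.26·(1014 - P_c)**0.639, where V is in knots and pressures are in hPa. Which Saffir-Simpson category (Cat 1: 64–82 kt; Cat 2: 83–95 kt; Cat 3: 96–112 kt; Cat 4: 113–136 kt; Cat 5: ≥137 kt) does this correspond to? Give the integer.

ΔP = 1014 − 924 = 90 hPa.
V ≈ 6.26 × 90^0.639 = 6.26 × 17.73 ≈ 111 kt.
111 kt falls in the Category 3 band.

3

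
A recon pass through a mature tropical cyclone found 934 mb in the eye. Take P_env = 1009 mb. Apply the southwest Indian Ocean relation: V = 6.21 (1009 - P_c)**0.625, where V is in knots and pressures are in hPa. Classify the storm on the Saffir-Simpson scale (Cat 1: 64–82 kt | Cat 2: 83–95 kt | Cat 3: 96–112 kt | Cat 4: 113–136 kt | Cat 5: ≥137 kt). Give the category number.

2

ΔP = 1009 − 934 = 75 mb.
V ≈ 6.21 × 75^0.625 = 6.21 × 14.86 ≈ 92 kt.
92 kt falls in the Category 2 band.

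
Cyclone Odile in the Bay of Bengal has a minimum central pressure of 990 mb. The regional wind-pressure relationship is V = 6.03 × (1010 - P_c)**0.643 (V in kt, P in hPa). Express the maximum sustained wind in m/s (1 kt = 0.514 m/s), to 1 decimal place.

ΔP = 1010 − 990 = 20 mb.
V ≈ 6.03 × 20^0.643 = 6.03 × 6.864 ≈ 41.388 kt.
41.388 × 0.514 ≈ 21.27 m/s → 21.3 m/s.

21.3 m/s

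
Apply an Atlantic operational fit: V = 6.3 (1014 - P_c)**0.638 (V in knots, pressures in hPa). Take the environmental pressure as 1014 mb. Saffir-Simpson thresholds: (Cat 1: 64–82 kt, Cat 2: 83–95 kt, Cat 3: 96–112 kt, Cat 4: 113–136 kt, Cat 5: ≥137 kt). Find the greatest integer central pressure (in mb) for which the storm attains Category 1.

Category 1 begins at V = 64 kt.
Required ΔP = (64/6.3)^(1/0.638) = 10.159^1.567 ≈ 37.85 mb.
P_c ≤ 1014 − 37.85 = 976.15, so the highest integer P_c is 976 mb.

976 mb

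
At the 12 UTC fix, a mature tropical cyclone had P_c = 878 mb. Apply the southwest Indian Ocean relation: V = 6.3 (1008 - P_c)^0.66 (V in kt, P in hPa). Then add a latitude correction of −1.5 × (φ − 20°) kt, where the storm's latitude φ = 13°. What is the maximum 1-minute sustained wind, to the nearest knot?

167 kt

ΔP = 1008 − 878 = 130 mb.
130^0.66 ≈ 24.843.
V ≈ 6.3 × 24.843 ≈ 156.5 kt.
Latitude correction: −1.5 × (13 − 20) = 10.5 kt.
Corrected V ≈ 167 kt → 167 kt.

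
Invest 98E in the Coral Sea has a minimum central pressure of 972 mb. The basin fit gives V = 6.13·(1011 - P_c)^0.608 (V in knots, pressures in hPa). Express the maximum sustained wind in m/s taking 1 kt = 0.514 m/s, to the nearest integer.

ΔP = 1011 − 972 = 39 mb.
V ≈ 6.13 × 39^0.608 = 6.13 × 9.276 ≈ 56.863 kt.
56.863 × 0.514 ≈ 29.23 m/s → 29 m/s.

29 m/s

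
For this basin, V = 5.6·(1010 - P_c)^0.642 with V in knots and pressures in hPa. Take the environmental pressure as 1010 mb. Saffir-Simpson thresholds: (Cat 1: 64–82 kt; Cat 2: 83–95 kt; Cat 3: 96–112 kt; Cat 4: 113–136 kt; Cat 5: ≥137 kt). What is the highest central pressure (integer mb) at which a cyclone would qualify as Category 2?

Category 2 begins at V = 83 kt.
Required ΔP = (83/5.6)^(1/0.642) = 14.821^1.558 ≈ 66.65 mb.
P_c ≤ 1010 − 66.65 = 943.35, so the highest integer P_c is 943 mb.

943 mb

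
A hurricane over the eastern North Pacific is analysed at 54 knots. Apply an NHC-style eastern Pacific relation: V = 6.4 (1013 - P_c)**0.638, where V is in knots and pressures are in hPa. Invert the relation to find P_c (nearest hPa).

985 hPa

ΔP = (V / 6.4)^(1/0.638) = (54/6.4)^1.567.
54/6.4 = 8.438; 8.438^1.567 ≈ 28.30 hPa.
P_c = 1013 − 28.30 = 984.70 ≈ 985 hPa.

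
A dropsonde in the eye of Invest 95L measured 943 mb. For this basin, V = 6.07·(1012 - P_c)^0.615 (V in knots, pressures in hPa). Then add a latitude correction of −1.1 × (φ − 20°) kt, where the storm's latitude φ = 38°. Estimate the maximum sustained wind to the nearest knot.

62 kt

ΔP = 1012 − 943 = 69 mb.
69^0.615 ≈ 13.517.
V ≈ 6.07 × 13.517 ≈ 82.1 kt.
Latitude correction: −1.1 × (38 − 20) = -19.8 kt.
Corrected V ≈ 62.3 kt → 62 kt.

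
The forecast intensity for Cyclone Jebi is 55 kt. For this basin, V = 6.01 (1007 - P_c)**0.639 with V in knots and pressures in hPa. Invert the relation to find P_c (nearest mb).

ΔP = (V / 6.01)^(1/0.639) = (55/6.01)^1.565.
55/6.01 = 9.151; 9.151^1.565 ≈ 31.97 mb.
P_c = 1007 − 31.97 = 975.03 ≈ 975 mb.

975 mb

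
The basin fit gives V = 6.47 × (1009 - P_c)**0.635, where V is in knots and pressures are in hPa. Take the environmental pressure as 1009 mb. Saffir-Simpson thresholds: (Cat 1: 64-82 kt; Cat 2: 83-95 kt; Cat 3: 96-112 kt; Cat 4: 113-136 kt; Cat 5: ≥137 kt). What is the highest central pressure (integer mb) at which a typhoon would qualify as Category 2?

953 mb

Category 2 begins at V = 83 kt.
Required ΔP = (83/6.47)^(1/0.635) = 12.828^1.575 ≈ 55.61 mb.
P_c ≤ 1009 − 55.61 = 953.39, so the highest integer P_c is 953 mb.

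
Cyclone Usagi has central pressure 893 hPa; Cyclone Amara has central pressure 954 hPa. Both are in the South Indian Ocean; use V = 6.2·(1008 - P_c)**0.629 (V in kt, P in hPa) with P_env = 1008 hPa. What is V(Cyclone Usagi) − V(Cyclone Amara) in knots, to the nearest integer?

Cyclone Usagi: ΔP = 115; V ≈ 6.2 × 115^0.629 ≈ 122.62 kt.
Cyclone Amara: ΔP = 54; V ≈ 6.2 × 54^0.629 ≈ 76.22 kt.
Difference ≈ 122.62 − 76.22 = 46.40 → 46 kt.

46 kt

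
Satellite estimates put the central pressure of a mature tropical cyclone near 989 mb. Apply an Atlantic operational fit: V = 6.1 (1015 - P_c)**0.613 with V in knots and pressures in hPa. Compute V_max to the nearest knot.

45 kt

ΔP = 1015 − 989 = 26 mb.
26^0.613 ≈ 7.368.
V ≈ 6.1 × 7.368 ≈ 44.9 kt.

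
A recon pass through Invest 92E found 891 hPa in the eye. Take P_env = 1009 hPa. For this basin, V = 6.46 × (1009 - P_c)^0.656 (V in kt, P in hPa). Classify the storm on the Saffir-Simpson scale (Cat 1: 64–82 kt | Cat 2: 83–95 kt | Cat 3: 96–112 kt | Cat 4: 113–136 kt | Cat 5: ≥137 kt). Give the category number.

ΔP = 1009 − 891 = 118 hPa.
V ≈ 6.46 × 118^0.656 = 6.46 × 22.86 ≈ 148 kt.
148 kt falls in the Category 5 band.

5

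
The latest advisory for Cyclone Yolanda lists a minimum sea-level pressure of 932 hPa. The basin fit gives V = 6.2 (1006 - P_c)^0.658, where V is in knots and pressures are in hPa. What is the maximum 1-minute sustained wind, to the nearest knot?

ΔP = 1006 − 932 = 74 hPa.
74^0.658 ≈ 16.981.
V ≈ 6.2 × 16.981 ≈ 105.3 kt.

105 kt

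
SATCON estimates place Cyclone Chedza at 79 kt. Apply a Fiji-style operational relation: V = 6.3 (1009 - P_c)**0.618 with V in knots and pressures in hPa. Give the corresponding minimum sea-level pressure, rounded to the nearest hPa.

949 hPa

ΔP = (V / 6.3)^(1/0.618) = (79/6.3)^1.618.
79/6.3 = 12.540; 12.540^1.618 ≈ 59.86 hPa.
P_c = 1009 − 59.86 = 949.14 ≈ 949 hPa.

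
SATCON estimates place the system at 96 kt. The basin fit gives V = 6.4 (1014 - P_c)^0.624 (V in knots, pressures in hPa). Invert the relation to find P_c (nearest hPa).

937 hPa

ΔP = (V / 6.4)^(1/0.624) = (96/6.4)^1.603.
96/6.4 = 15.000; 15.000^1.603 ≈ 76.69 hPa.
P_c = 1014 − 76.69 = 937.31 ≈ 937 hPa.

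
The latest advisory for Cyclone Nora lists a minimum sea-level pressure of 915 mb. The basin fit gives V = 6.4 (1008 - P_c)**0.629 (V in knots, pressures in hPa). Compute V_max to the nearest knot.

111 kt

ΔP = 1008 − 915 = 93 mb.
93^0.629 ≈ 17.305.
V ≈ 6.4 × 17.305 ≈ 110.8 kt.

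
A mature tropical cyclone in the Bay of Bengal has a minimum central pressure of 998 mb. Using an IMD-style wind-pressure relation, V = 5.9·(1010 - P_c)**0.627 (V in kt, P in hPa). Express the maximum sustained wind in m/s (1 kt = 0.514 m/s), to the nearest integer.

ΔP = 1010 − 998 = 12 mb.
V ≈ 5.9 × 12^0.627 = 5.9 × 4.749 ≈ 28.022 kt.
28.022 × 0.514 ≈ 14.40 m/s → 14 m/s.

14 m/s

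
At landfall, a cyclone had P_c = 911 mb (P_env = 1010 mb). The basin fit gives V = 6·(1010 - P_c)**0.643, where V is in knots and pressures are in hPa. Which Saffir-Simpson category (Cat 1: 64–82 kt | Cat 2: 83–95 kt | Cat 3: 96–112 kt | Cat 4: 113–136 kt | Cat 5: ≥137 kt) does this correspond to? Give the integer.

ΔP = 1010 − 911 = 99 mb.
V ≈ 6 × 99^0.643 = 6 × 19.20 ≈ 115 kt.
115 kt falls in the Category 4 band.

4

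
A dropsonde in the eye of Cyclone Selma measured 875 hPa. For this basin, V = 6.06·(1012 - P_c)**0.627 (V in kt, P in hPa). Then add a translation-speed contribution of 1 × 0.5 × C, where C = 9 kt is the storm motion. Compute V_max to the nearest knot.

137 kt

ΔP = 1012 − 875 = 137 hPa.
137^0.627 ≈ 21.864.
V ≈ 6.06 × 21.864 ≈ 132.5 kt.
Translation term: 1 × 0.5 × 9 = 4.5 kt.
Corrected V ≈ 137 kt → 137 kt.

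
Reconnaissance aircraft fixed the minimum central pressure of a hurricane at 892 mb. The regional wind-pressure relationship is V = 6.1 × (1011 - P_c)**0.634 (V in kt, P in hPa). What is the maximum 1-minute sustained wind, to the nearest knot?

ΔP = 1011 − 892 = 119 mb.
119^0.634 ≈ 20.696.
V ≈ 6.1 × 20.696 ≈ 126.2 kt.

126 kt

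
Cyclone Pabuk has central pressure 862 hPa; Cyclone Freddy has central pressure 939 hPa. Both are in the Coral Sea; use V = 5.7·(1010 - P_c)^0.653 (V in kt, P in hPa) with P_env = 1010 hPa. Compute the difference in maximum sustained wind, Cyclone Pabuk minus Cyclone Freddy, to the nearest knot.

57 kt

Cyclone Pabuk: ΔP = 148; V ≈ 5.7 × 148^0.653 ≈ 148.96 kt.
Cyclone Freddy: ΔP = 71; V ≈ 5.7 × 71^0.653 ≈ 92.20 kt.
Difference ≈ 148.96 − 92.20 = 56.76 → 57 kt.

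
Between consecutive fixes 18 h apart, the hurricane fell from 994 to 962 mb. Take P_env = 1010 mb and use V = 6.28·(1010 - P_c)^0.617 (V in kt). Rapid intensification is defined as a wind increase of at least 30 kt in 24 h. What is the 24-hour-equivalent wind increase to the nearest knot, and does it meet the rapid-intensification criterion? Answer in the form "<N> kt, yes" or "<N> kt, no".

V₁: ΔP = 16, V ≈ 6.28 × 16^0.617 ≈ 34.75 kt.
V₂: ΔP = 48, V ≈ 6.28 × 48^0.617 ≈ 68.44 kt.
ΔV over 18 h = 33.69 kt → 24 h equivalent = 33.69 × 24/18 ≈ 44.92 kt.
45 kt ≥ 30 kt ⇒ rapid intensification.

45 kt, yes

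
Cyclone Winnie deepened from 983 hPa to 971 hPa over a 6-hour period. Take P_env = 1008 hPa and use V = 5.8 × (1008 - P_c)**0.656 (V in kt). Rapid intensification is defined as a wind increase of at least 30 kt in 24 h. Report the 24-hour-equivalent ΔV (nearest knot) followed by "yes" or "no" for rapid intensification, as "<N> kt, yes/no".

56 kt, yes

V₁: ΔP = 25, V ≈ 5.8 × 25^0.656 ≈ 47.92 kt.
V₂: ΔP = 37, V ≈ 5.8 × 37^0.656 ≈ 61.97 kt.
ΔV over 6 h = 14.05 kt → 24 h equivalent = 14.05 × 24/6 ≈ 56.20 kt.
56 kt ≥ 30 kt ⇒ rapid intensification.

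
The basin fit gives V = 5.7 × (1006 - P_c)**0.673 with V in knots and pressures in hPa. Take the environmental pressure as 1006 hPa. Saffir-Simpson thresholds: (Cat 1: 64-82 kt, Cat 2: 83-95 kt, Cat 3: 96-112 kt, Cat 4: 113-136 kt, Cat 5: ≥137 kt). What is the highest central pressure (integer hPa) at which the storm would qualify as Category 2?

Category 2 begins at V = 83 kt.
Required ΔP = (83/5.7)^(1/0.673) = 14.561^1.486 ≈ 53.50 hPa.
P_c ≤ 1006 − 53.50 = 952.50, so the highest integer P_c is 952 hPa.

952 hPa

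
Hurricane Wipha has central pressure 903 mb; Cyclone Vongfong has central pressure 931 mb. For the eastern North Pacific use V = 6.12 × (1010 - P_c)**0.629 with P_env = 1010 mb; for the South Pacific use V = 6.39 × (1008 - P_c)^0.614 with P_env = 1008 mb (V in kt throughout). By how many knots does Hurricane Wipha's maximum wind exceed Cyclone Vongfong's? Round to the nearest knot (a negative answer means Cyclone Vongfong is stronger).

24 kt

Hurricane Wipha: ΔP = 107; V ≈ 6.12 × 107^0.629 ≈ 115.67 kt.
Cyclone Vongfong: ΔP = 77; V ≈ 6.39 × 77^0.614 ≈ 92.00 kt.
Difference ≈ 115.67 − 92.00 = 23.67 → 24 kt.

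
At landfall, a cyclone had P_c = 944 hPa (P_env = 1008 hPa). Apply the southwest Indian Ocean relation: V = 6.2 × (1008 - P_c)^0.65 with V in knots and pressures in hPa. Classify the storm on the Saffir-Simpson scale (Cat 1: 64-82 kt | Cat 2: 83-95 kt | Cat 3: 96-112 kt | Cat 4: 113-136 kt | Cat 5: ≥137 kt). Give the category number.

2

ΔP = 1008 − 944 = 64 hPa.
V ≈ 6.2 × 64^0.65 = 6.2 × 14.93 ≈ 93 kt.
93 kt falls in the Category 2 band.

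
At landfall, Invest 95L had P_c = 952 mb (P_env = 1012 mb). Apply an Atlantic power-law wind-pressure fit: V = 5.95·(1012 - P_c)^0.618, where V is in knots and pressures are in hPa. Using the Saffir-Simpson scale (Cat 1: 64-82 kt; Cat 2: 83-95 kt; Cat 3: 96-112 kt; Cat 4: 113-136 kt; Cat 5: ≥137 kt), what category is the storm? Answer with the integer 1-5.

1

ΔP = 1012 − 952 = 60 mb.
V ≈ 5.95 × 60^0.618 = 5.95 × 12.56 ≈ 75 kt.
75 kt falls in the Category 1 band.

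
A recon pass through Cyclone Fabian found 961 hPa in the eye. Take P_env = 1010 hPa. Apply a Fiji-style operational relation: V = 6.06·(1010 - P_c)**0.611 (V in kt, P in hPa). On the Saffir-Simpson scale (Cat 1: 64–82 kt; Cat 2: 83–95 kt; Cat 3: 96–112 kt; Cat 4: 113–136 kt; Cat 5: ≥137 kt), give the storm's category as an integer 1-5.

ΔP = 1010 − 961 = 49 hPa.
V ≈ 6.06 × 49^0.611 = 6.06 × 10.78 ≈ 65 kt.
65 kt falls in the Category 1 band.

1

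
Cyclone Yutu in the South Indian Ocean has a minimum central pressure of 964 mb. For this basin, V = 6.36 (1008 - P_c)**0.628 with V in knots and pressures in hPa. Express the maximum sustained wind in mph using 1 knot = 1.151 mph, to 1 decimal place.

ΔP = 1008 − 964 = 44 mb.
V ≈ 6.36 × 44^0.628 = 6.36 × 10.767 ≈ 68.477 kt.
68.477 × 1.151 ≈ 78.82 mph → 78.8 mph.

78.8 mph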